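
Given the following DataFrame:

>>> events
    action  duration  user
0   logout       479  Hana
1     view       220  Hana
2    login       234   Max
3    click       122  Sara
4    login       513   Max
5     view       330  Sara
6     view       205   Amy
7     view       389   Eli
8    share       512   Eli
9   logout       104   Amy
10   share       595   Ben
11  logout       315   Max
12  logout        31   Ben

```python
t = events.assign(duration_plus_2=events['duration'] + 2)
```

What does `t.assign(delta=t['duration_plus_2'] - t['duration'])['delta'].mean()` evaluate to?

add column duration_plus_2 = events['duration'] + 2:
    action  duration  user  duration_plus_2
0   logout       479  Hana              481
1     view       220  Hana              222
2    login       234   Max              236
3    click       122  Sara              124
4    login       513   Max              515
5     view       330  Sara              332
6     view       205   Amy              207
7     view       389   Eli              391
8    share       512   Eli              514
9   logout       104   Amy              106
10   share       595   Ben              597
11  logout       315   Max              317
12  logout        31   Ben               33
add column delta = t['duration_plus_2'] - t['duration']:
    action  duration  user  duration_plus_2  delta
0   logout       479  Hana              481      2
1     view       220  Hana              222      2
2    login       234   Max              236      2
3    click       122  Sara              124      2
4    login       513   Max              515      2
5     view       330  Sara              332      2
6     view       205   Amy              207      2
7     view       389   Eli              391      2
8    share       512   Eli              514      2
9   logout       104   Amy              106      2
10   share       595   Ben              597      2
11  logout       315   Max              317      2
12  logout        31   Ben               33      2

2.0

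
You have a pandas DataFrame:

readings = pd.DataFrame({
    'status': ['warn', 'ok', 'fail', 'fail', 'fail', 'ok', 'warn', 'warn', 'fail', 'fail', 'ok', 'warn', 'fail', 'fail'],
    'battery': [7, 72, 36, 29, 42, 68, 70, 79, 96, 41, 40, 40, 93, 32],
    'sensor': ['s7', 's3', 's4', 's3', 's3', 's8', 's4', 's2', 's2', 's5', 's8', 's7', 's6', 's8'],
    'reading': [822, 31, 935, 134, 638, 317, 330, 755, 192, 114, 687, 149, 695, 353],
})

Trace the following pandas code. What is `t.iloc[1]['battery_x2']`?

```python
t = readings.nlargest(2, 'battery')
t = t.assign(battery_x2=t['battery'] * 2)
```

take 2 rows with largest battery:
   status  battery sensor  reading
8    fail       96     s2      192
12   fail       93     s6      695
add column battery_x2 = t['battery'] * 2:
   status  battery sensor  reading  battery_x2
8    fail       96     s2      192         192
12   fail       93     s6      695         186

186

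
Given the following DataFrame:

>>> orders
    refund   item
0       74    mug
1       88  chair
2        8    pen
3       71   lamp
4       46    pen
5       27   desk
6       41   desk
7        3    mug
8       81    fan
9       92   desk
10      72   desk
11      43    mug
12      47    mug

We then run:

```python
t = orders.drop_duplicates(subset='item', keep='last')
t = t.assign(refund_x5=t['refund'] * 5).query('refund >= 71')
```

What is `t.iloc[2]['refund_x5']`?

drop duplicate item (keep=last):
    refund   item
1       88  chair
3       71   lamp
4       46    pen
8       81    fan
10      72   desk
12      47    mug
add column refund_x5 = t['refund'] * 5:
    refund   item  refund_x5
1       88  chair        440
3       71   lamp        355
4       46    pen        230
8       81    fan        405
10      72   desk        360
12      47    mug        235
filter rows where refund >= 71:
    refund   item  refund_x5
1       88  chair        440
3       71   lamp        355
8       81    fan        405
10      72   desk        360
The value at position 2, column 'refund_x5' is 405.

405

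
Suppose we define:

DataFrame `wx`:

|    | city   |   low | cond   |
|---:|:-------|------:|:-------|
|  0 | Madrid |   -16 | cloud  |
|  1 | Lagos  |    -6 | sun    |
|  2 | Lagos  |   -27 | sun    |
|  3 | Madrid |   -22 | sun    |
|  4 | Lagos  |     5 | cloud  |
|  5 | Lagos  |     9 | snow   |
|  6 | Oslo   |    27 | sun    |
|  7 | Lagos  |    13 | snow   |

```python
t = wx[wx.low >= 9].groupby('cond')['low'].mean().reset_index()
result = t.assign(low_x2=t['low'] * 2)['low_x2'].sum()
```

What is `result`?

filter rows where low >= 9:
    city  low  cond
5  Lagos    9  snow
6   Oslo   27   sun
7  Lagos   13  snow
group by cond, mean of low:
cond
snow    11.0
sun     27.0
Name: low, dtype: float64
reset_index():
   cond   low
0  snow  11.0
1   sun  27.0
add column low_x2 = t['low'] * 2:
   cond   low  low_x2
0  snow  11.0    22.0
1   sun  27.0    54.0
The sum of column 'low_x2' is 76.0.

76.0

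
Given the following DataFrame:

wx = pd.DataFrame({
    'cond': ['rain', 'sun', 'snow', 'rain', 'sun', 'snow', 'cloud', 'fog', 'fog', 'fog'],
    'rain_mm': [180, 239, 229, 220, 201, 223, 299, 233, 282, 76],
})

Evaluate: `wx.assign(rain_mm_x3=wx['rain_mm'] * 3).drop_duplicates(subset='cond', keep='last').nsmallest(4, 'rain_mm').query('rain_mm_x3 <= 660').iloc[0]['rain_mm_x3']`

add column rain_mm_x3 = wx['rain_mm'] * 3:
    cond  rain_mm  rain_mm_x3
0   rain      180         540
1    sun      239         717
2   snow      229         687
3   rain      220         660
4    sun      201         603
5   snow      223         669
6  cloud      299         897
7    fog      233         699
8    fog      282         846
9    fog       76         228
drop duplicate cond (keep=last):
    cond  rain_mm  rain_mm_x3
3   rain      220         660
4    sun      201         603
5   snow      223         669
6  cloud      299         897
9    fog       76         228
take 4 rows with smallest rain_mm:
   cond  rain_mm  rain_mm_x3
9   fog       76         228
4   sun      201         603
3  rain      220         660
5  snow      223         669
filter rows where rain_mm_x3 <= 660:
   cond  rain_mm  rain_mm_x3
9   fog       76         228
4   sun      201         603
3  rain      220         660
value at position 0, column 'rain_mm_x3' → 228

228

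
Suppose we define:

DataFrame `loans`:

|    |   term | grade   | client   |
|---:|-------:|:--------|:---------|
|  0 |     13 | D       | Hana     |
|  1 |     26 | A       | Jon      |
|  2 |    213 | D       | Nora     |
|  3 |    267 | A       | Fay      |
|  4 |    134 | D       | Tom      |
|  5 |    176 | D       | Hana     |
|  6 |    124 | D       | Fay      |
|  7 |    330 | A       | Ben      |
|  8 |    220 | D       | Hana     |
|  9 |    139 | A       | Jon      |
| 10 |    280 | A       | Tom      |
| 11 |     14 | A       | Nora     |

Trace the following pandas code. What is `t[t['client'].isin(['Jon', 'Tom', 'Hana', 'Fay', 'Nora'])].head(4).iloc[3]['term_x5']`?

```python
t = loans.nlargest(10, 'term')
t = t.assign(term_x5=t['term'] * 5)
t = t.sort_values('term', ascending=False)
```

1065

take 10 rows with largest term:
    term grade client
7    330     A    Ben
10   280     A    Tom
3    267     A    Fay
8    220     D   Hana
2    213     D   Nora
5    176     D   Hana
9    139     A    Jon
4    134     D    Tom
6    124     D    Fay
1     26     A    Jon
add column term_x5 = t['term'] * 5:
    term grade client  term_x5
7    330     A    Ben     1650
10   280     A    Tom     1400
3    267     A    Fay     1335
8    220     D   Hana     1100
2    213     D   Nora     1065
5    176     D   Hana      880
9    139     A    Jon      695
4    134     D    Tom      670
6    124     D    Fay      620
1     26     A    Jon      130
sort by term descending:
    term grade client  term_x5
7    330     A    Ben     1650
10   280     A    Tom     1400
3    267     A    Fay     1335
8    220     D   Hana     1100
2    213     D   Nora     1065
5    176     D   Hana      880
9    139     A    Jon      695
4    134     D    Tom      670
6    124     D    Fay      620
1     26     A    Jon      130
filter rows where client in ['Jon', 'Tom', 'Hana', 'Fay', 'Nora']:
    term grade client  term_x5
10   280     A    Tom     1400
3    267     A    Fay     1335
8    220     D   Hana     1100
2    213     D   Nora     1065
5    176     D   Hana      880
9    139     A    Jon      695
4    134     D    Tom      670
6    124     D    Fay      620
1     26     A    Jon      130
take first 4 rows:
    term grade client  term_x5
10   280     A    Tom     1400
3    267     A    Fay     1335
8    220     D   Hana     1100
2    213     D   Nora     1065
Reading off the value at position 3, column 'term_x5', we get 1065.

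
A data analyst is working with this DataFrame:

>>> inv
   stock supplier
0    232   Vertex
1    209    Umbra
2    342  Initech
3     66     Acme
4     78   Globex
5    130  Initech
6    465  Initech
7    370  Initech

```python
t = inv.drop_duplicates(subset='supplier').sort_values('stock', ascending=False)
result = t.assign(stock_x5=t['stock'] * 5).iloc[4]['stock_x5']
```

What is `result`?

drop duplicate supplier (keep=first):
   stock supplier
0    232   Vertex
1    209    Umbra
2    342  Initech
3     66     Acme
4     78   Globex
sort by stock descending:
   stock supplier
2    342  Initech
0    232   Vertex
1    209    Umbra
4     78   Globex
3     66     Acme
add column stock_x5 = t['stock'] * 5:
   stock supplier  stock_x5
2    342  Initech      1710
0    232   Vertex      1160
1    209    Umbra      1045
4     78   Globex       390
3     66     Acme       330
So iloc[4]['stock_x5'] = 330.

330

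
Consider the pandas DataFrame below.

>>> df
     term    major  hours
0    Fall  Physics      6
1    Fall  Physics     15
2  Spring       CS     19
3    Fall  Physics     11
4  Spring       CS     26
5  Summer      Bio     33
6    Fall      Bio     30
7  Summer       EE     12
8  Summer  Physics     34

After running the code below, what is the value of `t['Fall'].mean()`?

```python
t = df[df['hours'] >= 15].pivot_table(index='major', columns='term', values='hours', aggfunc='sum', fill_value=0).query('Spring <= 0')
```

22.5

filter rows where hours >= 15:
     term    major  hours
1    Fall  Physics     15
2  Spring       CS     19
4  Spring       CS     26
5  Summer      Bio     33
6    Fall      Bio     30
8  Summer  Physics     34
pivot: rows=major, cols=term, sum(hours):
term     Fall  Spring  Summer
major                        
Bio        30       0      33
CS          0      45       0
Physics    15       0      34
filter rows where Spring <= 0:
term     Fall  Spring  Summer
major                        
Bio        30       0      33
Physics    15       0      34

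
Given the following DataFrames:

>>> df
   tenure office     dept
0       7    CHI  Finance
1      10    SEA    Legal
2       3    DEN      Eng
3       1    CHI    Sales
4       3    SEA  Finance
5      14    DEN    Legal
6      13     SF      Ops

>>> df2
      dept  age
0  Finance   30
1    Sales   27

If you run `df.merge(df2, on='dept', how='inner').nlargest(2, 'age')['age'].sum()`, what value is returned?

60

merge on 'dept' (how='inner') → 3 rows:
   tenure office     dept  age
0       7    CHI  Finance   30
1       1    CHI    Sales   27
2       3    SEA  Finance   30
take 2 rows with largest age:
   tenure office     dept  age
0       7    CHI  Finance   30
2       3    SEA  Finance   30
Then the sum of column 'age': 60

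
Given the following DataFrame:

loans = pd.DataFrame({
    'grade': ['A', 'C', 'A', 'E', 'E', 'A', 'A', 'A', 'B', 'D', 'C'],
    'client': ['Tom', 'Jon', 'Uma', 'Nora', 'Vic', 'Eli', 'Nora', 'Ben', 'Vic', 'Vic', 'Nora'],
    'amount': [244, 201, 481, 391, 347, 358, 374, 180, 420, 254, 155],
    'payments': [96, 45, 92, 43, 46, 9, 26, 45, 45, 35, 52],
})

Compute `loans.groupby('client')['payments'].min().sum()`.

group by client, min of payments:
client
Ben     45
Eli      9
Jon     45
Nora    26
Tom     96
Uma     92
Vic     35
Name: payments, dtype: int64
Hence 348.

348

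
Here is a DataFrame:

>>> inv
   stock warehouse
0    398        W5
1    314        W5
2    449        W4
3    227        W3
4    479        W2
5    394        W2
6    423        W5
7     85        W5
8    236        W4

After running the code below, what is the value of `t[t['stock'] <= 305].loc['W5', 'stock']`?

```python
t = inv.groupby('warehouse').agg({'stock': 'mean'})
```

group by warehouse, mean of stock:
           stock
warehouse       
W2         436.5
W3         227.0
W4         342.5
W5         305.0
filter rows where stock <= 305:
           stock
warehouse       
W3         227.0
W5         305.0

305.0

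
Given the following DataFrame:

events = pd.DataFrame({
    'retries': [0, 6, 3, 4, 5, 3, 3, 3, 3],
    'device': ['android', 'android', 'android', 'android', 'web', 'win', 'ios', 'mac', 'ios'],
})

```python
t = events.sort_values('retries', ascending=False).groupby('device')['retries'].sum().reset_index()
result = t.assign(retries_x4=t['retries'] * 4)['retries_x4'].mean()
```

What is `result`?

24.0

sort by retries descending:
   retries   device
1        6  android
4        5      web
3        4  android
2        3  android
5        3      win
6        3      ios
7        3      mac
8        3      ios
0        0  android
group by device, sum of retries:
device
android    13
ios         6
mac         3
web         5
win         3
Name: retries, dtype: int64
reset_index():
    device  retries
0  android       13
1      ios        6
2      mac        3
3      web        5
4      win        3
add column retries_x4 = t['retries'] * 4:
    device  retries  retries_x4
0  android       13          52
1      ios        6          24
2      mac        3          12
3      web        5          20
4      win        3          12
Taking the mean of column 'retries_x4' gives 24.0.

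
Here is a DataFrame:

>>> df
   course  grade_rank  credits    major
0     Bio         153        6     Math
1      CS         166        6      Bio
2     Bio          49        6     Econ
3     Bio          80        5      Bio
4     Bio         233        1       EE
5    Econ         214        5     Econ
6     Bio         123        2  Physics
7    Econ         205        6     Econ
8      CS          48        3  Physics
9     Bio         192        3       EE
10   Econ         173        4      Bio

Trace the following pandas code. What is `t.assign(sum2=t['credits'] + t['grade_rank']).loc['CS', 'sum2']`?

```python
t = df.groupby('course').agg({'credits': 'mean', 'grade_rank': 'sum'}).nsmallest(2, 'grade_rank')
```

218.5

group by course: mean(credits), sum(grade_rank):
         credits  grade_rank
course                      
Bio     3.833333         830
CS      4.500000         214
Econ    5.000000         592
take 2 rows with smallest grade_rank:
        credits  grade_rank
course                     
CS          4.5         214
Econ        5.0         592
add column sum2 = t['credits'] + t['grade_rank']:
        credits  grade_rank   sum2
course                            
CS          4.5         214  218.5
Econ        5.0         592  597.0
Taking the value at row 'CS', column 'sum2' gives 218.5.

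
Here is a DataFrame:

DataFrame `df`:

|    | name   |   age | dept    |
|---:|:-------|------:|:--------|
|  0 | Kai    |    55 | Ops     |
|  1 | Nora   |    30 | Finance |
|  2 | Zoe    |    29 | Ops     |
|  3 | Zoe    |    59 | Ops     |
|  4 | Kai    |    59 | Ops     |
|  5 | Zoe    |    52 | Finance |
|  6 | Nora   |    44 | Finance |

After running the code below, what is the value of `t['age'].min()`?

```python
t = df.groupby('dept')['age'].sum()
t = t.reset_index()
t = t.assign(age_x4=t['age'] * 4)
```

126

group by dept, sum of age:
dept
Finance    126
Ops        202
Name: age, dtype: int64
reset_index():
      dept  age
0  Finance  126
1      Ops  202
add column age_x4 = t['age'] * 4:
      dept  age  age_x4
0  Finance  126     504
1      Ops  202     808
The min of column 'age' is 126.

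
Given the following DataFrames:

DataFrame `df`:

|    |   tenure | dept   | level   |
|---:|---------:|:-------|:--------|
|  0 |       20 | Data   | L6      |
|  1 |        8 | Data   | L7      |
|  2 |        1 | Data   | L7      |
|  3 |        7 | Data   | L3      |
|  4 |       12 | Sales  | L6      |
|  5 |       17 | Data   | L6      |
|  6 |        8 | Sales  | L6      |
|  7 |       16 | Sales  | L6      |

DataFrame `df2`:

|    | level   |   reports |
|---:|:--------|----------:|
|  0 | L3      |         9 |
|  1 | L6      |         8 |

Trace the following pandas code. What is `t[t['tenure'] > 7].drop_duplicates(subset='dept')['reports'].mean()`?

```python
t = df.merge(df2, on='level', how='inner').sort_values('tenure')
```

8.0

merge on 'level' (how='inner') → 6 rows:
   tenure   dept level  reports
0      20   Data    L6        8
1       7   Data    L3        9
2      12  Sales    L6        8
3      17   Data    L6        8
4       8  Sales    L6        8
5      16  Sales    L6        8
sort by tenure:
   tenure   dept level  reports
1       7   Data    L3        9
4       8  Sales    L6        8
2      12  Sales    L6        8
5      16  Sales    L6        8
3      17   Data    L6        8
0      20   Data    L6        8
filter rows where tenure > 7:
   tenure   dept level  reports
4       8  Sales    L6        8
2      12  Sales    L6        8
5      16  Sales    L6        8
3      17   Data    L6        8
0      20   Data    L6        8
drop duplicate dept (keep=first):
   tenure   dept level  reports
4       8  Sales    L6        8
3      17   Data    L6        8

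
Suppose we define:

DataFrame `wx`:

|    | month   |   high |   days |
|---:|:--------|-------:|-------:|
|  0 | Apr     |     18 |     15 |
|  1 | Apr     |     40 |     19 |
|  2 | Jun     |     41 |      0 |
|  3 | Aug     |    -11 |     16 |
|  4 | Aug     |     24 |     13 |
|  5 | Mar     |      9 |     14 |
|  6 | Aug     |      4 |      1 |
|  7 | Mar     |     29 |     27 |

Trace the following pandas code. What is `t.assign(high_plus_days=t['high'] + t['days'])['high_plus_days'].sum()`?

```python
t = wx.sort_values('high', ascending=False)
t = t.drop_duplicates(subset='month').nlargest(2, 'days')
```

sort by high descending:
  month  high  days
2   Jun    41     0
1   Apr    40    19
7   Mar    29    27
4   Aug    24    13
0   Apr    18    15
5   Mar     9    14
6   Aug     4     1
3   Aug   -11    16
drop duplicate month (keep=first):
  month  high  days
2   Jun    41     0
1   Apr    40    19
7   Mar    29    27
4   Aug    24    13
take 2 rows with largest days:
  month  high  days
7   Mar    29    27
1   Apr    40    19
add column high_plus_days = t['high'] + t['days']:
  month  high  days  high_plus_days
7   Mar    29    27              56
1   Apr    40    19              59

115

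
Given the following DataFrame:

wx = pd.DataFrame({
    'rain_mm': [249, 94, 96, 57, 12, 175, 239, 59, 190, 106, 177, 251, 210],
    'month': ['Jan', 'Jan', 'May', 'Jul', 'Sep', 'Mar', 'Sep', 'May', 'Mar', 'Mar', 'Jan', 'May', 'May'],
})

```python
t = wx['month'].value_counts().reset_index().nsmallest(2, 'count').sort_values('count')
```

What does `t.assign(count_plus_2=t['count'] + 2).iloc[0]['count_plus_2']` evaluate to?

3

value_counts of month:
month
May    4
Jan    3
Mar    3
Sep    2
Jul    1
Name: count, dtype: int64
reset_index():
  month  count
0   May      4
1   Jan      3
2   Mar      3
3   Sep      2
4   Jul      1
take 2 rows with smallest count:
  month  count
4   Jul      1
3   Sep      2
sort by count:
  month  count
4   Jul      1
3   Sep      2
add column count_plus_2 = t['count'] + 2:
  month  count  count_plus_2
4   Jul      1             3
3   Sep      2             4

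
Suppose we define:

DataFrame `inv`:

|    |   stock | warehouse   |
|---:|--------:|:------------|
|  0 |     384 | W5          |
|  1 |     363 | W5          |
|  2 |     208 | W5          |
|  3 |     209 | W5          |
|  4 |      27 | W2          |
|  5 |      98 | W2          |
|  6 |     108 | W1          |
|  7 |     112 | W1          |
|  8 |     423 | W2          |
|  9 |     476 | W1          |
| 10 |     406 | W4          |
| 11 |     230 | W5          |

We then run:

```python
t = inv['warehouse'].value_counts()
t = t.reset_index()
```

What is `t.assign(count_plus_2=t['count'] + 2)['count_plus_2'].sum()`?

20

value_counts of warehouse:
warehouse
W5    5
W2    3
W1    3
W4    1
Name: count, dtype: int64
reset_index():
  warehouse  count
0        W5      5
1        W2      3
2        W1      3
3        W4      1
add column count_plus_2 = t['count'] + 2:
  warehouse  count  count_plus_2
0        W5      5             7
1        W2      3             5
2        W1      3             5
3        W4      1             3
So sum() = 20.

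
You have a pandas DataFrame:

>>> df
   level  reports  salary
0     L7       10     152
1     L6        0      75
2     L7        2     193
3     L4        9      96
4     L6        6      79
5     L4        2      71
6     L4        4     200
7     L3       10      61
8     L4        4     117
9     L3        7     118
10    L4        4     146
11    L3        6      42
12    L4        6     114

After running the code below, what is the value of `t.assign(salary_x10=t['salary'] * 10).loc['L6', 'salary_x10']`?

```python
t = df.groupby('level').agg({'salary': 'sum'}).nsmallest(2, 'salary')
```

group by level, sum of salary:
       salary
level        
L3        221
L4        744
L6        154
L7        345
take 2 rows with smallest salary:
       salary
level        
L6        154
L3        221
add column salary_x10 = t['salary'] * 10:
       salary  salary_x10
level                    
L6        154        1540
L3        221        2210
Hence 1540.

1540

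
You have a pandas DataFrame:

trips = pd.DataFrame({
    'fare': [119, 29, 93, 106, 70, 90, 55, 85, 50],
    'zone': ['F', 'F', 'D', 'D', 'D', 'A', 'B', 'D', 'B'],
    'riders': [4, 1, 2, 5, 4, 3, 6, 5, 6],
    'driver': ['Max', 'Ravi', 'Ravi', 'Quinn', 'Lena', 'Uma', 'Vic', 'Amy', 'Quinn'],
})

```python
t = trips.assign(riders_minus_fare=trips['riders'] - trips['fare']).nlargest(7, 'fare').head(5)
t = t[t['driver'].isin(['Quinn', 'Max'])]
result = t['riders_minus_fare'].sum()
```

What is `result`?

-216

add column riders_minus_fare = trips['riders'] - trips['fare']:
   fare zone  riders driver  riders_minus_fare
0   119    F       4    Max               -115
1    29    F       1   Ravi                -28
2    93    D       2   Ravi                -91
3   106    D       5  Quinn               -101
4    70    D       4   Lena                -66
5    90    A       3    Uma                -87
6    55    B       6    Vic                -49
7    85    D       5    Amy                -80
8    50    B       6  Quinn                -44
take 7 rows with largest fare:
   fare zone  riders driver  riders_minus_fare
0   119    F       4    Max               -115
3   106    D       5  Quinn               -101
2    93    D       2   Ravi                -91
5    90    A       3    Uma                -87
7    85    D       5    Amy                -80
4    70    D       4   Lena                -66
6    55    B       6    Vic                -49
take first 5 rows:
   fare zone  riders driver  riders_minus_fare
0   119    F       4    Max               -115
3   106    D       5  Quinn               -101
2    93    D       2   Ravi                -91
5    90    A       3    Uma                -87
7    85    D       5    Amy                -80
filter rows where driver in ['Quinn', 'Max']:
   fare zone  riders driver  riders_minus_fare
0   119    F       4    Max               -115
3   106    D       5  Quinn               -101
The sum of column 'riders_minus_fare' is -216.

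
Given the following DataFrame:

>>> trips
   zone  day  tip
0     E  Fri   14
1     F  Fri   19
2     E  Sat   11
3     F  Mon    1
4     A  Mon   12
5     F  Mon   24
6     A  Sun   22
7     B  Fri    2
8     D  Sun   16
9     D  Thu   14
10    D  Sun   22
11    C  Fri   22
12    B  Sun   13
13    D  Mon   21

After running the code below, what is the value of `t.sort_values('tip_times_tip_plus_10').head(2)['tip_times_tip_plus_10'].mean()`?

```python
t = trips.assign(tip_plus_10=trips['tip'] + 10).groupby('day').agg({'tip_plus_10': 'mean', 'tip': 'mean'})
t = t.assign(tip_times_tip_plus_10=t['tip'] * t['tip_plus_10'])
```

283.5

add column tip_plus_10 = trips['tip'] + 10:
   zone  day  tip  tip_plus_10
0     E  Fri   14           24
1     F  Fri   19           29
2     E  Sat   11           21
3     F  Mon    1           11
4     A  Mon   12           22
5     F  Mon   24           34
6     A  Sun   22           32
7     B  Fri    2           12
8     D  Sun   16           26
9     D  Thu   14           24
10    D  Sun   22           32
11    C  Fri   22           32
12    B  Sun   13           23
13    D  Mon   21           31
group by day: mean(tip_plus_10), mean(tip):
     tip_plus_10    tip
day                    
Fri        24.25  14.25
Mon        24.50  14.50
Sat        21.00  11.00
Sun        28.25  18.25
Thu        24.00  14.00
add column tip_times_tip_plus_10 = t['tip'] * t['tip_plus_10']:
     tip_plus_10    tip  tip_times_tip_plus_10
day                                           
Fri        24.25  14.25               345.5625
Mon        24.50  14.50               355.2500
Sat        21.00  11.00               231.0000
Sun        28.25  18.25               515.5625
Thu        24.00  14.00               336.0000
sort by tip_times_tip_plus_10:
     tip_plus_10    tip  tip_times_tip_plus_10
day                                           
Sat        21.00  11.00               231.0000
Thu        24.00  14.00               336.0000
Fri        24.25  14.25               345.5625
Mon        24.50  14.50               355.2500
Sun        28.25  18.25               515.5625
take first 2 rows:
     tip_plus_10   tip  tip_times_tip_plus_10
day                                          
Sat         21.0  11.0                  231.0
Thu         24.0  14.0                  336.0
Hence 283.5.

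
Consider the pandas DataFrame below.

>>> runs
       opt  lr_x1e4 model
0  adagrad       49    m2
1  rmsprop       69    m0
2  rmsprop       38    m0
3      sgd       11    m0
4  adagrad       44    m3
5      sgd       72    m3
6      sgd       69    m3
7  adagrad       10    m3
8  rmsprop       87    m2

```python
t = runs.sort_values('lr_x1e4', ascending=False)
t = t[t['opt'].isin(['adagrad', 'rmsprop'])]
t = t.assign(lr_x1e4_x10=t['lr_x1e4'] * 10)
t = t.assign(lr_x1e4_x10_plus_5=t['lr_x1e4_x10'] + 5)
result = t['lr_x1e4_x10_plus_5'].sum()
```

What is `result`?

3000

sort by lr_x1e4 descending:
       opt  lr_x1e4 model
8  rmsprop       87    m2
5      sgd       72    m3
1  rmsprop       69    m0
6      sgd       69    m3
0  adagrad       49    m2
4  adagrad       44    m3
2  rmsprop       38    m0
3      sgd       11    m0
7  adagrad       10    m3
filter rows where opt in ['adagrad', 'rmsprop']:
       opt  lr_x1e4 model
8  rmsprop       87    m2
1  rmsprop       69    m0
0  adagrad       49    m2
4  adagrad       44    m3
2  rmsprop       38    m0
7  adagrad       10    m3
add column lr_x1e4_x10 = t['lr_x1e4'] * 10:
       opt  lr_x1e4 model  lr_x1e4_x10
8  rmsprop       87    m2          870
1  rmsprop       69    m0          690
0  adagrad       49    m2          490
4  adagrad       44    m3          440
2  rmsprop       38    m0          380
7  adagrad       10    m3          100
add column lr_x1e4_x10_plus_5 = t['lr_x1e4_x10'] + 5:
       opt  lr_x1e4 model  lr_x1e4_x10  lr_x1e4_x10_plus_5
8  rmsprop       87    m2          870                 875
1  rmsprop       69    m0          690                 695
0  adagrad       49    m2          490                 495
4  adagrad       44    m3          440                 445
2  rmsprop       38    m0          380                 385
7  adagrad       10    m3          100                 105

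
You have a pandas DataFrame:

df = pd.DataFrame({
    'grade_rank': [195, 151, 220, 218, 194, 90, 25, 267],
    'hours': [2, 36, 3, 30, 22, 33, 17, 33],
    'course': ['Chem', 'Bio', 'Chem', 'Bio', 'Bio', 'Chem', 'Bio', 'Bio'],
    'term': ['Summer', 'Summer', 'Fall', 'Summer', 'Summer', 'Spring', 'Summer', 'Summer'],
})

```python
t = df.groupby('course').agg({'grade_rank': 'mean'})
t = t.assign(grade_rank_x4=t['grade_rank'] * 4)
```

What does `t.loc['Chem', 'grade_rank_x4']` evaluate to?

673.333333333

group by course, mean of grade_rank:
        grade_rank
course            
Bio     171.000000
Chem    168.333333
add column grade_rank_x4 = t['grade_rank'] * 4:
        grade_rank  grade_rank_x4
course                           
Bio     171.000000     684.000000
Chem    168.333333     673.333333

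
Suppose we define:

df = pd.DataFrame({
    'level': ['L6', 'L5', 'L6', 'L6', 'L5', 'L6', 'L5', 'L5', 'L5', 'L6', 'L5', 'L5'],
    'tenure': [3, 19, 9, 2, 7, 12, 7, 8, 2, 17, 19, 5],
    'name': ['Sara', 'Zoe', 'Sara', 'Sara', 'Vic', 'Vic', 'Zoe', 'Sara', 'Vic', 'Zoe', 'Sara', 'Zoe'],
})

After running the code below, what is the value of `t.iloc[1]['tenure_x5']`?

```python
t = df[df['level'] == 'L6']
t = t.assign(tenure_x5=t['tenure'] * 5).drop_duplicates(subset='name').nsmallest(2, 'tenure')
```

60

filter rows where level == 'L6':
  level  tenure  name
0    L6       3  Sara
2    L6       9  Sara
3    L6       2  Sara
5    L6      12   Vic
9    L6      17   Zoe
add column tenure_x5 = t['tenure'] * 5:
  level  tenure  name  tenure_x5
0    L6       3  Sara         15
2    L6       9  Sara         45
3    L6       2  Sara         10
5    L6      12   Vic         60
9    L6      17   Zoe         85
drop duplicate name (keep=first):
  level  tenure  name  tenure_x5
0    L6       3  Sara         15
5    L6      12   Vic         60
9    L6      17   Zoe         85
take 2 rows with smallest tenure:
  level  tenure  name  tenure_x5
0    L6       3  Sara         15
5    L6      12   Vic         60
Then the value at position 1, column 'tenure_x5': 60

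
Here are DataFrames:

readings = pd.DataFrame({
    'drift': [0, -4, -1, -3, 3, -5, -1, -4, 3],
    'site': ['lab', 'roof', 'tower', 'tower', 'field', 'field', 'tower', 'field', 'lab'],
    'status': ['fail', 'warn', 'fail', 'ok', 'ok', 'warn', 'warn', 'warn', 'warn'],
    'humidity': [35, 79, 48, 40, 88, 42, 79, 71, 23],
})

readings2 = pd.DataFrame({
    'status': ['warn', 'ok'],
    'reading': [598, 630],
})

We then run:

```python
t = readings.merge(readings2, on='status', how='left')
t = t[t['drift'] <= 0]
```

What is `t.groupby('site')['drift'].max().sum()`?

-9

merge on 'status' (how='left') → 9 rows:
   drift   site status  humidity  reading
0      0    lab   fail        35      NaN
1     -4   roof   warn        79    598.0
2     -1  tower   fail        48      NaN
3     -3  tower     ok        40    630.0
4      3  field     ok        88    630.0
5     -5  field   warn        42    598.0
6     -1  tower   warn        79    598.0
7     -4  field   warn        71    598.0
8      3    lab   warn        23    598.0
filter rows where drift <= 0:
   drift   site status  humidity  reading
0      0    lab   fail        35      NaN
1     -4   roof   warn        79    598.0
2     -1  tower   fail        48      NaN
3     -3  tower     ok        40    630.0
5     -5  field   warn        42    598.0
6     -1  tower   warn        79    598.0
7     -4  field   warn        71    598.0
group by site, max of drift:
site
field   -4
lab      0
roof    -4
tower   -1
Name: drift, dtype: int64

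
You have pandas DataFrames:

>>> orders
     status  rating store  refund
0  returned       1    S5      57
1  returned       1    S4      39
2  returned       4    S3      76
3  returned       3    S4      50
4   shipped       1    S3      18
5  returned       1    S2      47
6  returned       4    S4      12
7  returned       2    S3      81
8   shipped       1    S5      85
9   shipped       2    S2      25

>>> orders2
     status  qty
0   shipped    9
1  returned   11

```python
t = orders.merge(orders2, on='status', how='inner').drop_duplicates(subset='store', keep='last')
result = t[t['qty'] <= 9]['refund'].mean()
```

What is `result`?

merge on 'status' (how='inner') → 10 rows:
     status  rating store  refund  qty
0  returned       1    S5      57   11
1  returned       1    S4      39   11
2  returned       4    S3      76   11
3  returned       3    S4      50   11
4   shipped       1    S3      18    9
5  returned       1    S2      47   11
6  returned       4    S4      12   11
7  returned       2    S3      81   11
8   shipped       1    S5      85    9
9   shipped       2    S2      25    9
drop duplicate store (keep=last):
     status  rating store  refund  qty
6  returned       4    S4      12   11
7  returned       2    S3      81   11
8   shipped       1    S5      85    9
9   shipped       2    S2      25    9
filter rows where qty <= 9:
    status  rating store  refund  qty
8  shipped       1    S5      85    9
9  shipped       2    S2      25    9
Then the mean of column 'refund': 55.0

55.0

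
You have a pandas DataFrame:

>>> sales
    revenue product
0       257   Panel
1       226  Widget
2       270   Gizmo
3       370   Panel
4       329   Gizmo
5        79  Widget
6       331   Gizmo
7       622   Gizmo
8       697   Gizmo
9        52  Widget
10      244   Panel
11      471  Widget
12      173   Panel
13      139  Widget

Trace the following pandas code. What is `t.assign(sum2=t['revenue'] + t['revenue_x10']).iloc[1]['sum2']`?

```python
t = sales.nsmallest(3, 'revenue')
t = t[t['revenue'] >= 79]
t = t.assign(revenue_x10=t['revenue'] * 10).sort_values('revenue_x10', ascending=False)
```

take 3 rows with smallest revenue:
    revenue product
9        52  Widget
5        79  Widget
13      139  Widget
filter rows where revenue >= 79:
    revenue product
5        79  Widget
13      139  Widget
add column revenue_x10 = t['revenue'] * 10:
    revenue product  revenue_x10
5        79  Widget          790
13      139  Widget         1390
sort by revenue_x10 descending:
    revenue product  revenue_x10
13      139  Widget         1390
5        79  Widget          790
add column sum2 = t['revenue'] + t['revenue_x10']:
    revenue product  revenue_x10  sum2
13      139  Widget         1390  1529
5        79  Widget          790   869
Taking the value at position 1, column 'sum2' gives 869.

869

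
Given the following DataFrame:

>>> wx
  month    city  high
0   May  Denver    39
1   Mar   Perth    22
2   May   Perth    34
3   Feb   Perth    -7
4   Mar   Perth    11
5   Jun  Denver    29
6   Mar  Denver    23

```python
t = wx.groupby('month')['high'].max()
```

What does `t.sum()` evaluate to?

group by month, max of high:
month
Feb    -7
Jun    29
Mar    23
May    39
Name: high, dtype: int64

84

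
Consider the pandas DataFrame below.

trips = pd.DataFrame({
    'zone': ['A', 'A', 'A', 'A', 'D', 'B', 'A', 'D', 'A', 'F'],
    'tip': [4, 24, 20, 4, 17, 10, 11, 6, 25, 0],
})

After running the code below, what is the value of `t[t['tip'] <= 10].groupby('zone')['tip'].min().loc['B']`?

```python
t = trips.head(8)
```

10

take first 8 rows:
  zone  tip
0    A    4
1    A   24
2    A   20
3    A    4
4    D   17
5    B   10
6    A   11
7    D    6
filter rows where tip <= 10:
  zone  tip
0    A    4
3    A    4
5    B   10
7    D    6
group by zone, min of tip:
zone
A     4
B    10
D     6
Name: tip, dtype: int64
value at index 'B' → 10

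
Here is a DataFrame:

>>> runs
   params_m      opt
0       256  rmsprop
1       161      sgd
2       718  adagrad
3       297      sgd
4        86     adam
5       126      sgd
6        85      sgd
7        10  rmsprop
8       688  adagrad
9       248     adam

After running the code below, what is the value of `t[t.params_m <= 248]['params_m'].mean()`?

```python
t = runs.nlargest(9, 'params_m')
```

141.2

take 9 rows with largest params_m:
   params_m      opt
2       718  adagrad
8       688  adagrad
3       297      sgd
0       256  rmsprop
9       248     adam
1       161      sgd
5       126      sgd
4        86     adam
6        85      sgd
filter rows where params_m <= 248:
   params_m   opt
9       248  adam
1       161   sgd
5       126   sgd
4        86  adam
6        85   sgd
Taking the mean of column 'params_m' gives 141.2.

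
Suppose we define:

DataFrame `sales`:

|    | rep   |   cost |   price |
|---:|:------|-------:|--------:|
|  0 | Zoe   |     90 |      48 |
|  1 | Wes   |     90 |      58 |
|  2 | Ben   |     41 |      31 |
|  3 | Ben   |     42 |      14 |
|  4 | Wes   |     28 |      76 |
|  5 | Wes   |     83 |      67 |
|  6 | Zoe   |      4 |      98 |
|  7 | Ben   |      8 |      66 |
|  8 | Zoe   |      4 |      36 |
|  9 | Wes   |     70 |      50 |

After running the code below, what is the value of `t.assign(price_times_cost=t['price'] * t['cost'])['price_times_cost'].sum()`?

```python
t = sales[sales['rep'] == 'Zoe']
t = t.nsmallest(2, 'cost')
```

filter rows where rep == 'Zoe':
   rep  cost  price
0  Zoe    90     48
6  Zoe     4     98
8  Zoe     4     36
take 2 rows with smallest cost:
   rep  cost  price
6  Zoe     4     98
8  Zoe     4     36
add column price_times_cost = t['price'] * t['cost']:
   rep  cost  price  price_times_cost
6  Zoe     4     98               392
8  Zoe     4     36               144
sum of column 'price_times_cost' → 536

536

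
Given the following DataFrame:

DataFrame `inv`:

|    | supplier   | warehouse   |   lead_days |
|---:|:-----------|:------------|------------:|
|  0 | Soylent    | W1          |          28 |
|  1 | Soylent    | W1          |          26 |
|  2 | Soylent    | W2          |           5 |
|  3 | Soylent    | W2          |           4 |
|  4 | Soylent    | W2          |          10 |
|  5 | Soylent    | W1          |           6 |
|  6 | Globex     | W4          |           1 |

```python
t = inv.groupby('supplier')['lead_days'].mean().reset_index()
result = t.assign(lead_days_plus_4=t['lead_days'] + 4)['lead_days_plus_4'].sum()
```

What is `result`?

22.1666666667

group by supplier, mean of lead_days:
supplier
Globex      1.000000
Soylent    13.166667
Name: lead_days, dtype: float64
reset_index():
  supplier  lead_days
0   Globex   1.000000
1  Soylent  13.166667
add column lead_days_plus_4 = t['lead_days'] + 4:
  supplier  lead_days  lead_days_plus_4
0   Globex   1.000000          5.000000
1  Soylent  13.166667         17.166667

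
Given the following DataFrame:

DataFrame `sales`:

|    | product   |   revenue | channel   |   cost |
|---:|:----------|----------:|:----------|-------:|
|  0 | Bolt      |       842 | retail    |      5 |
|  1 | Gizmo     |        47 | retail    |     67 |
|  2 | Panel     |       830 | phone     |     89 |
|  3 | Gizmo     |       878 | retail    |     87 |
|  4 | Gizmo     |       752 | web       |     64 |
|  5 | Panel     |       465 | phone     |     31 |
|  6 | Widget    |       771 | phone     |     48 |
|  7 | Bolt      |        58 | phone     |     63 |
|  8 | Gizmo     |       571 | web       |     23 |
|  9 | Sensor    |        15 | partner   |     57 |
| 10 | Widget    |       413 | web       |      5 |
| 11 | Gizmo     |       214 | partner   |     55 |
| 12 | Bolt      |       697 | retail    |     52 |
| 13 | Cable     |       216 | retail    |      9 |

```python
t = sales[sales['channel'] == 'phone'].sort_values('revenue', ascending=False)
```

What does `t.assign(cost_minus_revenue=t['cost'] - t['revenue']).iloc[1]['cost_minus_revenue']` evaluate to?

filter rows where channel == 'phone':
  product  revenue channel  cost
2   Panel      830   phone    89
5   Panel      465   phone    31
6  Widget      771   phone    48
7    Bolt       58   phone    63
sort by revenue descending:
  product  revenue channel  cost
2   Panel      830   phone    89
6  Widget      771   phone    48
5   Panel      465   phone    31
7    Bolt       58   phone    63
add column cost_minus_revenue = t['cost'] - t['revenue']:
  product  revenue channel  cost  cost_minus_revenue
2   Panel      830   phone    89                -741
6  Widget      771   phone    48                -723
5   Panel      465   phone    31                -434
7    Bolt       58   phone    63                   5
Taking the value at position 1, column 'cost_minus_revenue' gives -723.

-723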